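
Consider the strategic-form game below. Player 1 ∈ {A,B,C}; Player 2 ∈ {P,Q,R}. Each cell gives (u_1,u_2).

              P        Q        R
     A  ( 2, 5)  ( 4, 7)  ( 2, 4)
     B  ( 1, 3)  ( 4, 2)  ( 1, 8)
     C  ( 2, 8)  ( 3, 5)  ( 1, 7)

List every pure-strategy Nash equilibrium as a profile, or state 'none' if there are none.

(A,P): not NE [P2→Q gives 7>5]
(A,Q): NE
(A,R): not NE [P2→Q gives 7>4]
(B,P): not NE [P1→C gives 2>1; P2→R gives 8>3]
(B,Q): not NE [P2→R gives 8>2]
(B,R): not NE [P1→A gives 2>1]
(C,P): NE
(C,Q): not NE [P1→B gives 4>3; P2→P gives 8>5]
(C,R): not NE [P1→A gives 2>1; P2→P gives 8>7]

NE set: (A,Q), (C,P)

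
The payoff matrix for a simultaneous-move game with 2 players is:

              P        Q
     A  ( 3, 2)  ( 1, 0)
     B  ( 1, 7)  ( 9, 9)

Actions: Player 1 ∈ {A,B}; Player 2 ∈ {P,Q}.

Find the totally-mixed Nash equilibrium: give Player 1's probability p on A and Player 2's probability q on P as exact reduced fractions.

P1 indiff ⇒ q·3+(1-q)·1 = q·1+(1-q)·9 ⇒ q(2) = (1-q)(8) ⇒ q = 4/5
P2 indiff ⇒ p·2+(1-p)·7 = p·0+(1-p)·9 ⇒ p(2) = (1-p)(2) ⇒ p = 1/2

P1 mixes 1/2 on A; P2 mixes 4/5 on P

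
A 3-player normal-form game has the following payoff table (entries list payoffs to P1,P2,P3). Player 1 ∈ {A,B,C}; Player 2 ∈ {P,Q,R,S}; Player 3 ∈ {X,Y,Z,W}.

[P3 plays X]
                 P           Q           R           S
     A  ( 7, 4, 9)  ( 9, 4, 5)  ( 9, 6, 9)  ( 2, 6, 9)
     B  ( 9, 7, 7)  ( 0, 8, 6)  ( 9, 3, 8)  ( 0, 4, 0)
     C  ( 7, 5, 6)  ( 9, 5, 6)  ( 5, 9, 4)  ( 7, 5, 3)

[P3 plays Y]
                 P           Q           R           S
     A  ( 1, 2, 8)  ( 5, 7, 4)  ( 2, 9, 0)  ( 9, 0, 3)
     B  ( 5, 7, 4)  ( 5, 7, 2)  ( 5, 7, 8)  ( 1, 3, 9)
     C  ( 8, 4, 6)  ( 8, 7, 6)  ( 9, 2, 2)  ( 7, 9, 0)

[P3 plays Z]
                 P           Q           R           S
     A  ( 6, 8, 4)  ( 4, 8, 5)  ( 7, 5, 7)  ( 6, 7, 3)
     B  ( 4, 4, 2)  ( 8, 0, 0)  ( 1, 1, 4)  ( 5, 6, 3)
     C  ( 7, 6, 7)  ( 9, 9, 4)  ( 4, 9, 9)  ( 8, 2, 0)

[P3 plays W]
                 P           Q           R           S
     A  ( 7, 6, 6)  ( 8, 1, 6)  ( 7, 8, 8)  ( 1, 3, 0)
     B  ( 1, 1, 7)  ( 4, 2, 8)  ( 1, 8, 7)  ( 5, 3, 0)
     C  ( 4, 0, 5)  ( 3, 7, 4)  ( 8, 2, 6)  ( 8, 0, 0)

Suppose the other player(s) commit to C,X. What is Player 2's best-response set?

u_2(P vs C,X) = 5
u_2(Q vs C,X) = 5
u_2(R vs C,X) = 9
u_2(S vs C,X) = 5
max payoff 9 at {R}

P2 best: {R}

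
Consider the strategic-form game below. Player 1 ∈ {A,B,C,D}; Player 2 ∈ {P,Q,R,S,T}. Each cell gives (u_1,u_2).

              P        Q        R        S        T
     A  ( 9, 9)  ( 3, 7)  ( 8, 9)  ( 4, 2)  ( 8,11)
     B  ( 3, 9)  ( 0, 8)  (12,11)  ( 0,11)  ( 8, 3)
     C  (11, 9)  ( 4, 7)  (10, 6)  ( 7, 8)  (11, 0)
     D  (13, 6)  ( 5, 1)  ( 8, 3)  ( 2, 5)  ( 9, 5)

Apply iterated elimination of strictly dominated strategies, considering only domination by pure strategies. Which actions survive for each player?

Survivors P1:{B,C,D} P2:{P,R,S}

P1 drop A (C beats it: P:11>9 Q:4>3 R:10>8 S:7>4 T:11>8)
P2 drop Q (P beats it: B:9>8 C:9>7 D:6>1)
P2 drop T (P beats it: B:9>3 C:9>0 D:6>5)
P1→{B,C,D} P2→{P,R,S}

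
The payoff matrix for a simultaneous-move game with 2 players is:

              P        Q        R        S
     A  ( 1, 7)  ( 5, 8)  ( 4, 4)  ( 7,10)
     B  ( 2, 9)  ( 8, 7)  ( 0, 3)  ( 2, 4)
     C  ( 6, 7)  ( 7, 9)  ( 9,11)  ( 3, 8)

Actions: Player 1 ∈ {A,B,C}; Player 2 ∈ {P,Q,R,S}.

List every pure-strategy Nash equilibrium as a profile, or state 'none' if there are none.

(A,P): not NE [P1→C gives 6>1; P2→S gives 10>7]
(A,Q): not NE [P1→B gives 8>5; P2→S gives 10>8]
(A,R): not NE [P1→C gives 9>4; P2→S gives 10>4]
(A,S): NE
(B,P): not NE [P1→C gives 6>2]
(B,Q): not NE [P2→P gives 9>7]
(B,R): not NE [P1→C gives 9>0; P2→P gives 9>3]
(B,S): not NE [P1→A gives 7>2; P2→P gives 9>4]
(C,P): not NE [P2→R gives 11>7]
(C,Q): not NE [P1→B gives 8>7; P2→R gives 11>9]
(C,R): NE
(C,S): not NE [P1→A gives 7>3; P2→R gives 11>8]

NE set: (A,S), (C,R)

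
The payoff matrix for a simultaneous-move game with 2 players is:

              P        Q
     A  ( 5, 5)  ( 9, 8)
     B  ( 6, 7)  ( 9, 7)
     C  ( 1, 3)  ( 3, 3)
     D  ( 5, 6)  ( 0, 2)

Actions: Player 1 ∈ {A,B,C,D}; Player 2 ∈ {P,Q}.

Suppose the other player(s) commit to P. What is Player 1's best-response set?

argmax u_1 = {B}

u_1(A vs P) = 5
u_1(B vs P) = 6
u_1(C vs P) = 1
u_1(D vs P) = 5
max payoff 6 at {B}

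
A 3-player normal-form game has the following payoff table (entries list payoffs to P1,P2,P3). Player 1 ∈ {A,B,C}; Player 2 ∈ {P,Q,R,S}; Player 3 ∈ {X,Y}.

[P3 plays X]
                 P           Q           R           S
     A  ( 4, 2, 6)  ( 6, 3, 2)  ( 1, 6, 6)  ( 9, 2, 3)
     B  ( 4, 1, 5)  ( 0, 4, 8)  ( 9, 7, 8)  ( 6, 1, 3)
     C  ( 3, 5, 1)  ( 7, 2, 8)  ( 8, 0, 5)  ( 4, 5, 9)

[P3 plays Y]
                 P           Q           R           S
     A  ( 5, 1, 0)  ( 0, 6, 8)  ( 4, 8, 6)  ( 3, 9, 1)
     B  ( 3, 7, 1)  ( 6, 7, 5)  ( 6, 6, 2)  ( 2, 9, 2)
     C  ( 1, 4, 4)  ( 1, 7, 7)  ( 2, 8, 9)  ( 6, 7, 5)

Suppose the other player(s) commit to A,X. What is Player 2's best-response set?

argmax u_2 = {R}

u_2(P vs A,X) = 2
u_2(Q vs A,X) = 3
u_2(R vs A,X) = 6
u_2(S vs A,X) = 2
max payoff 6 at {R}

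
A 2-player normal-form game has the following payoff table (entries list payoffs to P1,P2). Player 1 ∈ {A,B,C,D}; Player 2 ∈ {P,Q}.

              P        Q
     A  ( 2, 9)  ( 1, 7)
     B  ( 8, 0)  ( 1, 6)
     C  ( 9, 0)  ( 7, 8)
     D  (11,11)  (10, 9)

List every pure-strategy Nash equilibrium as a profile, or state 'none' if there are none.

(A,P): not NE [P1→D gives 11>2]
(A,Q): not NE [P1→D gives 10>1; P2→P gives 9>7]
(B,P): not NE [P1→D gives 11>8; P2→Q gives 6>0]
(B,Q): not NE [P1→D gives 10>1]
(C,P): not NE [P1→D gives 11>9; P2→Q gives 8>0]
(C,Q): not NE [P1→D gives 10>7]
(D,P): NE
(D,Q): not NE [P2→P gives 11>9]

Nash profiles: (D,P)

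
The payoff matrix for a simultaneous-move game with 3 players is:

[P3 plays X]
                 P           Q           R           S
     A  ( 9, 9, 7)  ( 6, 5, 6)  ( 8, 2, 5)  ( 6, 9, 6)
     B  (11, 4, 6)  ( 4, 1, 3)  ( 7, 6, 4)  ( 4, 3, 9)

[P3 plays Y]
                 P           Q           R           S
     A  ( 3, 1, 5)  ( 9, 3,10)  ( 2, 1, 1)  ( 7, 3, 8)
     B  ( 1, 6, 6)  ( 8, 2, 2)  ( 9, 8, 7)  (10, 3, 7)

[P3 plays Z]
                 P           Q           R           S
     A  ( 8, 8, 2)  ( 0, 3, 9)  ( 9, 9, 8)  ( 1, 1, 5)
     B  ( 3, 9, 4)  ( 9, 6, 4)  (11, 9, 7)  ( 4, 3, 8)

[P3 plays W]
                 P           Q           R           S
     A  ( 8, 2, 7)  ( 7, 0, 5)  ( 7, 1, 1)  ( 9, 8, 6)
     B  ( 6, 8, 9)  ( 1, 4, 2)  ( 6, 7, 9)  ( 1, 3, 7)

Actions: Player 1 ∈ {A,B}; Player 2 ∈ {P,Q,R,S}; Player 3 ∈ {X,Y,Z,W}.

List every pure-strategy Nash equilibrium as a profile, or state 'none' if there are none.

(A,P,X): not NE [P1→B gives 11>9]
(A,P,Y): not NE [P2→S gives 3>1; P3→W gives 7>5]
(A,P,Z): not NE [P2→R gives 9>8; P3→W gives 7>2]
(A,P,W): not NE [P2→S gives 8>2]
(A,Q,X): not NE [P2→S gives 9>5; P3→Y gives 10>6]
(A,Q,Y): NE
(A,Q,Z): not NE [P1→B gives 9>0; P2→R gives 9>3; P3→Y gives 10>9]
(A,Q,W): not NE [P2→S gives 8>0; P3→Y gives 10>5]
(A,R,X): not NE [P2→S gives 9>2; P3→Z gives 8>5]
(A,R,Y): not NE [P1→B gives 9>2; P2→S gives 3>1; P3→Z gives 8>1]
(A,R,Z): not NE [P1→B gives 11>9]
(A,R,W): not NE [P2→S gives 8>1; P3→Z gives 8>1]
(A,S,X): not NE [P3→Y gives 8>6]
(A,S,Y): not NE [P1→B gives 10>7]
(A,S,Z): not NE [P1→B gives 4>1; P2→R gives 9>1; P3→Y gives 8>5]
(A,S,W): not NE [P3→Y gives 8>6]
(B,P,X): not NE [P2→R gives 6>4; P3→W gives 9>6]
(B,P,Y): not NE [P1→A gives 3>1; P2→R gives 8>6; P3→W gives 9>6]
(B,P,Z): not NE [P1→A gives 8>3; P3→W gives 9>4]
(B,P,W): not NE [P1→A gives 8>6]
(B,Q,X): not NE [P1→A gives 6>4; P2→R gives 6>1; P3→Z gives 4>3]
(B,Q,Y): not NE [P1→A gives 9>8; P2→R gives 8>2; P3→Z gives 4>2]
(B,Q,Z): not NE [P2→R gives 9>6]
(B,Q,W): not NE [P1→A gives 7>1; P2→P gives 8>4; P3→Z gives 4>2]
(B,R,X): not NE [P1→A gives 8>7; P3→W gives 9>4]
(B,R,Y): not NE [P3→W gives 9>7]
(B,R,Z): not NE [P3→W gives 9>7]
(B,R,W): not NE [P1→A gives 7>6; P2→P gives 8>7]
(B,S,X): not NE [P1→A gives 6>4; P2→R gives 6>3]
(B,S,Y): not NE [P2→R gives 8>3; P3→X gives 9>7]
(B,S,Z): not NE [P2→R gives 9>3; P3→X gives 9>8]
(B,S,W): not NE [P1→A gives 9>1; P2→P gives 8>3; P3→X gives 9>7]

PSNE = {(A,Q,Y)}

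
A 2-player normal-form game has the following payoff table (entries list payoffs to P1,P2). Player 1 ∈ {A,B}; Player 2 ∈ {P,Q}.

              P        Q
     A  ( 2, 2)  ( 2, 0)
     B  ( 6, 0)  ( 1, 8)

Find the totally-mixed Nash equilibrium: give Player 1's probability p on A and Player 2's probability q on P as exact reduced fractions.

P1 indiff ⇒ q·2+(1-q)·2 = q·6+(1-q)·1 ⇒ q(-4) = (1-q)(-1) ⇒ q = 1/5
P2 indiff ⇒ p·2+(1-p)·0 = p·0+(1-p)·8 ⇒ p(2) = (1-p)(8) ⇒ p = 4/5

p=4/5, q=1/5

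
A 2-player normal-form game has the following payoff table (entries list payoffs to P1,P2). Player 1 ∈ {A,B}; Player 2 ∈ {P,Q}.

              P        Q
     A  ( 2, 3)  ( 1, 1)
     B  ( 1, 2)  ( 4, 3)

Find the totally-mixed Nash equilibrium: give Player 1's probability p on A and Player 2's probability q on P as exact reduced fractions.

P1 indiff ⇒ q·2+(1-q)·1 = q·1+(1-q)·4 ⇒ q(1) = (1-q)(3) ⇒ q = 3/4
P2 indiff ⇒ p·3+(1-p)·2 = p·1+(1-p)·3 ⇒ p(2) = (1-p)(1) ⇒ p = 1/3

p=1/3, q=3/4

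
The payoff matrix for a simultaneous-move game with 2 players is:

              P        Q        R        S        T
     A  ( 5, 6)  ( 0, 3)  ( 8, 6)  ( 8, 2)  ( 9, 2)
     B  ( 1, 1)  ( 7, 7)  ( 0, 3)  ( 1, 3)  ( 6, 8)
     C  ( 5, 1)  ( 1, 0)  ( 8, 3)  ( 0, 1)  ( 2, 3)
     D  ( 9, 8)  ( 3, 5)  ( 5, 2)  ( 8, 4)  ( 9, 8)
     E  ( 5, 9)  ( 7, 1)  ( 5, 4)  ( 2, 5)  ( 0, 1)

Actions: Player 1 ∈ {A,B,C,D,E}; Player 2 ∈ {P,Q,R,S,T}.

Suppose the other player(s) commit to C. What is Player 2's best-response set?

BR_2 = {R,T}

u_2(P vs C) = 1
u_2(Q vs C) = 0
u_2(R vs C) = 3
u_2(S vs C) = 1
u_2(T vs C) = 3
max payoff 3 at {R,T}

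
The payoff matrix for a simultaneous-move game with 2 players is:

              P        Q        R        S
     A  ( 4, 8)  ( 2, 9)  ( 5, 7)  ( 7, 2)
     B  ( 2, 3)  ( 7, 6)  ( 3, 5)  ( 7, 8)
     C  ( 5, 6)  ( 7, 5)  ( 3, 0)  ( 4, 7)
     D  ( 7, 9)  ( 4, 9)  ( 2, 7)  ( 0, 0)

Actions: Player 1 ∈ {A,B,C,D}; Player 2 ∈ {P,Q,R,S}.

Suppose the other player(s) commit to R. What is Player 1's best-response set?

P1 best: {A}

u_1(A vs R) = 5
u_1(B vs R) = 3
u_1(C vs R) = 3
u_1(D vs R) = 2
max payoff 5 at {A}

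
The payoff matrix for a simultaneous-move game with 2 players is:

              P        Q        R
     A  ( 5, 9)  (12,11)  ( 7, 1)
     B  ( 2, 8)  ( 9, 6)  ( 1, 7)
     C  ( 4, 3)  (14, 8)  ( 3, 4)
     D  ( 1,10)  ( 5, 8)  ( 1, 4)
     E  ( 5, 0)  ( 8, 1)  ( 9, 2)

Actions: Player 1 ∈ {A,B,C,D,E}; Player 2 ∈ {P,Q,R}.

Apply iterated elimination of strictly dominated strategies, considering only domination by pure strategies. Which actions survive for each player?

Survivors P1:{A,C,E} P2:{Q,R}

P1 drop B (A beats it: P:5>2 Q:12>9 R:7>1)
P1 drop D (A beats it: P:5>1 Q:12>5 R:7>1)
P2 drop P (Q beats it: A:11>9 C:8>3 E:1>0)
P1→{A,C,E} P2→{Q,R}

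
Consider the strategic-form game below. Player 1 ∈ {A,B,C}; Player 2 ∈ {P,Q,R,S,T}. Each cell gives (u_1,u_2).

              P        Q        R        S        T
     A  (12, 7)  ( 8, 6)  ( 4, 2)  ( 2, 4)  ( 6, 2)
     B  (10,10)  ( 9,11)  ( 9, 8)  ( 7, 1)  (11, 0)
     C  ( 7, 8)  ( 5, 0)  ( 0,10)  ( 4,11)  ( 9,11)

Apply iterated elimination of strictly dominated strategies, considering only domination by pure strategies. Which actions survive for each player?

P1 drop C (B beats it: P:10>7 Q:9>5 R:9>0 S:7>4 T:11>9)
P2 drop R (P beats it: A:7>2 B:10>8)
P2 drop S (P beats it: A:7>4 B:10>1)
P2 drop T (P beats it: A:7>2 B:10>0)
P1→{A,B} P2→{P,Q}

Remaining: P1:{A,B} P2:{P,Q}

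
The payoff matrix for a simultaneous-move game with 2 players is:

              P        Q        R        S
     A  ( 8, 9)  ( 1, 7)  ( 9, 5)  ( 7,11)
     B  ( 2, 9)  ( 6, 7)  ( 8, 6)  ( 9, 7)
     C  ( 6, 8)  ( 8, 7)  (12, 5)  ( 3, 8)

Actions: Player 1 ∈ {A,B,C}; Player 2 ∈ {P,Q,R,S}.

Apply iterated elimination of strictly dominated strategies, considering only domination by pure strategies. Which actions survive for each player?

IESDS → P1:{A,B} P2:{P,S}

P2 drop Q (P beats it: A:9>7 B:9>7 C:8>7)
P2 drop R (P beats it: A:9>5 B:9>6 C:8>5)
P1 drop C (A beats it: P:8>6 S:7>3)
P1→{A,B} P2→{P,S}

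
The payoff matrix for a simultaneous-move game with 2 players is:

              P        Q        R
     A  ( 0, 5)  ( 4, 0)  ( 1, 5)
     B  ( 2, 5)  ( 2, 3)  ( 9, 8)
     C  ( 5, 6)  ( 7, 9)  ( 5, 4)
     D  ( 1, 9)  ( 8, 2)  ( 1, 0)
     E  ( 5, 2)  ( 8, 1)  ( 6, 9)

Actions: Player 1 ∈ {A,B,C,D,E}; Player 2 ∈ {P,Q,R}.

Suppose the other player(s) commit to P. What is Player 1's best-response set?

argmax u_1 = {C,E}

u_1(A vs P) = 0
u_1(B vs P) = 2
u_1(C vs P) = 5
u_1(D vs P) = 1
u_1(E vs P) = 5
max payoff 5 at {C,E}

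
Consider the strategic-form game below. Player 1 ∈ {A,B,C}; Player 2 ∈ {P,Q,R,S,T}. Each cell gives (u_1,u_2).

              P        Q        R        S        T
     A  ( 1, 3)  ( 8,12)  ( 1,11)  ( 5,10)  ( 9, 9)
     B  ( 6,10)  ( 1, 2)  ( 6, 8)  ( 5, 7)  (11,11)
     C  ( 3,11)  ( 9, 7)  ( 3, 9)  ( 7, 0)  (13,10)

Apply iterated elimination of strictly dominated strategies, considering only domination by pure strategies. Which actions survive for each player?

P1 drop A (C beats it: P:3>1 Q:9>8 R:3>1 S:7>5 T:13>9)
P2 drop Q (P beats it: B:10>2 C:11>7)
P2 drop R (P beats it: B:10>8 C:11>9)
P2 drop S (P beats it: B:10>7 C:11>0)
P1→{B,C} P2→{P,T}

Remaining: P1:{B,C} P2:{P,T}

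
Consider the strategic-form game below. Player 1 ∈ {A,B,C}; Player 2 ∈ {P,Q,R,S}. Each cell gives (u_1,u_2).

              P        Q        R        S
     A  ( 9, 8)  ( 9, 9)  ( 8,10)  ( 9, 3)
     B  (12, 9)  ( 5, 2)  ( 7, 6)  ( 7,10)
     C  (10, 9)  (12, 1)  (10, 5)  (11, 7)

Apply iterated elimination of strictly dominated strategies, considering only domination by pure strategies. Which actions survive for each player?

P1 drop A (C beats it: P:10>9 Q:12>9 R:10>8 S:11>9)
P2 drop Q (P beats it: B:9>2 C:9>1)
P2 drop R (P beats it: B:9>6 C:9>5)
P1→{B,C} P2→{P,S}

Survivors P1:{B,C} P2:{P,S}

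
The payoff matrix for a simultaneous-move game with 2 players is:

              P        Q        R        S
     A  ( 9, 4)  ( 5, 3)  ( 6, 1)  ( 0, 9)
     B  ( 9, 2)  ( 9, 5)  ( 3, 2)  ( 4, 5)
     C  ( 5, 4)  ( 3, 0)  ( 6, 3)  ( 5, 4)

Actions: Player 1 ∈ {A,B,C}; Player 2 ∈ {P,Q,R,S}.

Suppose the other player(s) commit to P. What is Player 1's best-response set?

argmax u_1 = {A,B}

u_1(A vs P) = 9
u_1(B vs P) = 9
u_1(C vs P) = 5
max payoff 9 at {A,B}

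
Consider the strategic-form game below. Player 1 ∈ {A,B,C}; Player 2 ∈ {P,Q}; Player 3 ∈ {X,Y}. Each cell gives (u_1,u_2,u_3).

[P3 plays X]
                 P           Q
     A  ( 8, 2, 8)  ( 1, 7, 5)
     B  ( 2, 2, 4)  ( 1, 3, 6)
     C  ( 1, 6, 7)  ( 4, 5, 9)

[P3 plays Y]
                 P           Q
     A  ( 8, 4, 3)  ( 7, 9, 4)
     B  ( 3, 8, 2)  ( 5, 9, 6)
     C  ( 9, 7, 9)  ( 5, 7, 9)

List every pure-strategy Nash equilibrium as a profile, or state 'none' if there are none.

PSNE = {(C,P,Y)}

(A,P,X): not NE [P2→Q gives 7>2]
(A,P,Y): not NE [P1→C gives 9>8; P2→Q gives 9>4; P3→X gives 8>3]
(A,Q,X): not NE [P1→C gives 4>1]
(A,Q,Y): not NE [P3→X gives 5>4]
(B,P,X): not NE [P1→A gives 8>2; P2→Q gives 3>2]
(B,P,Y): not NE [P1→C gives 9>3; P2→Q gives 9>8; P3→X gives 4>2]
(B,Q,X): not NE [P1→C gives 4>1]
(B,Q,Y): not NE [P1→A gives 7>5]
(C,P,X): not NE [P1→A gives 8>1; P3→Y gives 9>7]
(C,P,Y): NE
(C,Q,X): not NE [P2→P gives 6>5]
(C,Q,Y): not NE [P1→A gives 7>5]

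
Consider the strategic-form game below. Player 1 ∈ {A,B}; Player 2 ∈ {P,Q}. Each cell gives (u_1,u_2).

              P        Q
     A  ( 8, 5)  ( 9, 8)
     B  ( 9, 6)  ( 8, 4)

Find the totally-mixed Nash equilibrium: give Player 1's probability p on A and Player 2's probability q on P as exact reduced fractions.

P1 indiff ⇒ q·8+(1-q)·9 = q·9+(1-q)·8 ⇒ q(-1) = (1-q)(-1) ⇒ q = 1/2
P2 indiff ⇒ p·5+(1-p)·6 = p·8+(1-p)·4 ⇒ p(-3) = (1-p)(-2) ⇒ p = 2/5

P1 mixes 2/5 on A; P2 mixes 1/2 on P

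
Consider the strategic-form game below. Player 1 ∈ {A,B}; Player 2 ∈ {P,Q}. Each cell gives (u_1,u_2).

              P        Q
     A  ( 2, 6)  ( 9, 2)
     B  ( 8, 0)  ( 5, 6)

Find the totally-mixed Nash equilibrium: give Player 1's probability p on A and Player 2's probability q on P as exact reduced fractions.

P1 indiff ⇒ q·2+(1-q)·9 = q·8+(1-q)·5 ⇒ q(-6) = (1-q)(-4) ⇒ q = 2/5
P2 indiff ⇒ p·6+(1-p)·0 = p·2+(1-p)·6 ⇒ p(4) = (1-p)(6) ⇒ p = 3/5

P1 mixes 3/5 on A; P2 mixes 2/5 on P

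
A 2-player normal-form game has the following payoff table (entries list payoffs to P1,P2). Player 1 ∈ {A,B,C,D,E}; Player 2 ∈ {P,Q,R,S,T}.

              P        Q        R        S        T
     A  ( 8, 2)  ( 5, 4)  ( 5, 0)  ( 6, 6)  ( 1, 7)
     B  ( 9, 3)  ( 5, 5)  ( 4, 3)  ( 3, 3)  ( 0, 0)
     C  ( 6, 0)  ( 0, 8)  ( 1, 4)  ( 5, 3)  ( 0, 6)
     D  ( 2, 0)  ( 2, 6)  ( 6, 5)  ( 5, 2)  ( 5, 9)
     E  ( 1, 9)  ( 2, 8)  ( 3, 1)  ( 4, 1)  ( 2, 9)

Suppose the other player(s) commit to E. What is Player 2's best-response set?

argmax u_2 = {P,T}

u_2(P vs E) = 9
u_2(Q vs E) = 8
u_2(R vs E) = 1
u_2(S vs E) = 1
u_2(T vs E) = 9
max payoff 9 at {P,T}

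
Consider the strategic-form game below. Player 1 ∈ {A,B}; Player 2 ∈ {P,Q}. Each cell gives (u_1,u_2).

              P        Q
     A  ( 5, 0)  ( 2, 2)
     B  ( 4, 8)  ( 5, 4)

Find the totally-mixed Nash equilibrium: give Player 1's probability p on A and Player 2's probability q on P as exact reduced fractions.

(p,q) = (2/3, 3/4)

P1 indiff ⇒ q·5+(1-q)·2 = q·4+(1-q)·5 ⇒ q(1) = (1-q)(3) ⇒ q = 3/4
P2 indiff ⇒ p·0+(1-p)·8 = p·2+(1-p)·4 ⇒ p(-2) = (1-p)(-4) ⇒ p = 2/3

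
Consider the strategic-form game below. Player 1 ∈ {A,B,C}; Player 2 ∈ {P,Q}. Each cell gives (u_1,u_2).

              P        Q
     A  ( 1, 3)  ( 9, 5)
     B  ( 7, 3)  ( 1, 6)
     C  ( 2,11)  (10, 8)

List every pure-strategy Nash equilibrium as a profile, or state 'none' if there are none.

Equilibria: none

(A,P): not NE [P1→B gives 7>1; P2→Q gives 5>3]
(A,Q): not NE [P1→C gives 10>9]
(B,P): not NE [P2→Q gives 6>3]
(B,Q): not NE [P1→C gives 10>1]
(C,P): not NE [P1→B gives 7>2]
(C,Q): not NE [P2→P gives 11>8]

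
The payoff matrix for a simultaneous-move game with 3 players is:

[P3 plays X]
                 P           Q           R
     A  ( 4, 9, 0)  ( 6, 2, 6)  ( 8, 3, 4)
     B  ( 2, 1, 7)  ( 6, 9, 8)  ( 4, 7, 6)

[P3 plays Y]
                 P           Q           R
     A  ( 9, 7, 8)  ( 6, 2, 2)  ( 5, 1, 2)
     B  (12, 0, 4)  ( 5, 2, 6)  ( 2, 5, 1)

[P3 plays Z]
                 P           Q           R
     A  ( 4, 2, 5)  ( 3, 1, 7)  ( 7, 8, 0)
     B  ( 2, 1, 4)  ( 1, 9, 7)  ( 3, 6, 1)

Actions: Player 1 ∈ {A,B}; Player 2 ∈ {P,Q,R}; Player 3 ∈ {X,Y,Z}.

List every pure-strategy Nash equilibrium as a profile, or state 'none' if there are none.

(A,P,X): not NE [P3→Y gives 8>0]
(A,P,Y): not NE [P1→B gives 12>9]
(A,P,Z): not NE [P2→R gives 8>2; P3→Y gives 8>5]
(A,Q,X): not NE [P2→P gives 9>2; P3→Z gives 7>6]
(A,Q,Y): not NE [P2→P gives 7>2; P3→Z gives 7>2]
(A,Q,Z): not NE [P2→R gives 8>1]
(A,R,X): not NE [P2→P gives 9>3]
(A,R,Y): not NE [P2→P gives 7>1; P3→X gives 4>2]
(A,R,Z): not NE [P3→X gives 4>0]
(B,P,X): not NE [P1→A gives 4>2; P2→Q gives 9>1]
(B,P,Y): not NE [P2→R gives 5>0; P3→X gives 7>4]
(B,P,Z): not NE [P1→A gives 4>2; P2→Q gives 9>1; P3→X gives 7>4]
(B,Q,X): NE
(B,Q,Y): not NE [P1→A gives 6>5; P2→R gives 5>2; P3→X gives 8>6]
(B,Q,Z): not NE [P1→A gives 3>1; P3→X gives 8>7]
(B,R,X): not NE [P1→A gives 8>4; P2→Q gives 9>7]
(B,R,Y): not NE [P1→A gives 5>2; P3→X gives 6>1]
(B,R,Z): not NE [P1→A gives 7>3; P2→Q gives 9>6; P3→X gives 6>1]

Nash profiles: (B,Q,X)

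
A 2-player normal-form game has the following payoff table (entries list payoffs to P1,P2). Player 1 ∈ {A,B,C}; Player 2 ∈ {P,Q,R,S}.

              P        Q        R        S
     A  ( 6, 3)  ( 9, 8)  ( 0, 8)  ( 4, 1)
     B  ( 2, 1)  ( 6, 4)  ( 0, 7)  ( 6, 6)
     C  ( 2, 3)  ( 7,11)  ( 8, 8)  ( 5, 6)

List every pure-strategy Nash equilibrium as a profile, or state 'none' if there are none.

(A,P): not NE [P2→R gives 8>3]
(A,Q): NE
(A,R): not NE [P1→C gives 8>0]
(A,S): not NE [P1→B gives 6>4; P2→R gives 8>1]
(B,P): not NE [P1→A gives 6>2; P2→R gives 7>1]
(B,Q): not NE [P1→A gives 9>6; P2→R gives 7>4]
(B,R): not NE [P1→C gives 8>0]
(B,S): not NE [P2→R gives 7>6]
(C,P): not NE [P1→A gives 6>2; P2→Q gives 11>3]
(C,Q): not NE [P1→A gives 9>7]
(C,R): not NE [P2→Q gives 11>8]
(C,S): not NE [P1→B gives 6>5; P2→Q gives 11>6]

PSNE = {(A,Q)}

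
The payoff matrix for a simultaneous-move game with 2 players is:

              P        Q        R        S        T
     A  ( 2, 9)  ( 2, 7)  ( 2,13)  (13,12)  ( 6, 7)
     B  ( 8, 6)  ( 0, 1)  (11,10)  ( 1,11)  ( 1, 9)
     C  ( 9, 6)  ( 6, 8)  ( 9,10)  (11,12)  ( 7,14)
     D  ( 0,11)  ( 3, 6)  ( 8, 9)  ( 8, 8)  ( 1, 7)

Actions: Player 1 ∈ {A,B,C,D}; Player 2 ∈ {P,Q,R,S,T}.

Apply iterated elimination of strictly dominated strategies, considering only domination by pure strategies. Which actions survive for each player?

P1 drop D (C beats it: P:9>0 Q:6>3 R:9>8 S:11>8 T:7>1)
P2 drop P (R beats it: A:13>9 B:10>6 C:10>6)
P2 drop Q (R beats it: A:13>7 B:10>1 C:10>8)
P1→{A,B,C} P2→{R,S,T}

Survivors P1:{A,B,C} P2:{R,S,T}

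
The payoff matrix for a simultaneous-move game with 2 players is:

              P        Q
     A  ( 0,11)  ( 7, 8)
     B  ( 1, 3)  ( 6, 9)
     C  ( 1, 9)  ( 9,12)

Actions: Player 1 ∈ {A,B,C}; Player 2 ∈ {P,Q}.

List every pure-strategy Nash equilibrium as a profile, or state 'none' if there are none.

Nash profiles: (C,Q)

(A,P): not NE [P1→C gives 1>0]
(A,Q): not NE [P1→C gives 9>7; P2→P gives 11>8]
(B,P): not NE [P2→Q gives 9>3]
(B,Q): not NE [P1→C gives 9>6]
(C,P): not NE [P2→Q gives 12>9]
(C,Q): NE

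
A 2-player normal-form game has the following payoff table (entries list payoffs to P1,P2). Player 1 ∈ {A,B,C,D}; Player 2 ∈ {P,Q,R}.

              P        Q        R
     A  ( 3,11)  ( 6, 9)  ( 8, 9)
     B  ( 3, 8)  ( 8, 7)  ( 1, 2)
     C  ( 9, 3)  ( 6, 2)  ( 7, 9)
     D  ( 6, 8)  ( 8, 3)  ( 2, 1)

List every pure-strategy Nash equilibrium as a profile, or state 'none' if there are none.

(A,P): not NE [P1→C gives 9>3]
(A,Q): not NE [P1→D gives 8>6; P2→P gives 11>9]
(A,R): not NE [P2→P gives 11>9]
(B,P): not NE [P1→C gives 9>3]
(B,Q): not NE [P2→P gives 8>7]
(B,R): not NE [P1→A gives 8>1; P2→P gives 8>2]
(C,P): not NE [P2→R gives 9>3]
(C,Q): not NE [P1→D gives 8>6; P2→R gives 9>2]
(C,R): not NE [P1→A gives 8>7]
(D,P): not NE [P1→C gives 9>6]
(D,Q): not NE [P2→P gives 8>3]
(D,R): not NE [P1→A gives 8>2; P2→P gives 8>1]

PSNE: ∅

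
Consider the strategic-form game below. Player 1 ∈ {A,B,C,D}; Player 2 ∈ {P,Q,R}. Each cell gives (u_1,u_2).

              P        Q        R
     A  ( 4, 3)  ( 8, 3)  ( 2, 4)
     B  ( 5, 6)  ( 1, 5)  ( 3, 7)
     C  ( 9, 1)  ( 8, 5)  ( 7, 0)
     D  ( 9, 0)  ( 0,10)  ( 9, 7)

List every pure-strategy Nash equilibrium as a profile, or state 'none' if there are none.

(A,P): not NE [P1→D gives 9>4; P2→R gives 4>3]
(A,Q): not NE [P2→R gives 4>3]
(A,R): not NE [P1→D gives 9>2]
(B,P): not NE [P1→D gives 9>5; P2→R gives 7>6]
(B,Q): not NE [P1→C gives 8>1; P2→R gives 7>5]
(B,R): not NE [P1→D gives 9>3]
(C,P): not NE [P2→Q gives 5>1]
(C,Q): NE
(C,R): not NE [P1→D gives 9>7; P2→Q gives 5>0]
(D,P): not NE [P2→Q gives 10>0]
(D,Q): not NE [P1→C gives 8>0]
(D,R): not NE [P2→Q gives 10>7]

NE set: (C,Q)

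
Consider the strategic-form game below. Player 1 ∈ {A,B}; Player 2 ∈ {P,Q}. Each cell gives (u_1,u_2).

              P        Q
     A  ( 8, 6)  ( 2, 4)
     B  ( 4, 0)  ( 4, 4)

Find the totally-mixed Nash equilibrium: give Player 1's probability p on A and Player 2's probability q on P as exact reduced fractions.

(p,q) = (2/3, 1/3)

P1 indiff ⇒ q·8+(1-q)·2 = q·4+(1-q)·4 ⇒ q(4) = (1-q)(2) ⇒ q = 1/3
P2 indiff ⇒ p·6+(1-p)·0 = p·4+(1-p)·4 ⇒ p(2) = (1-p)(4) ⇒ p = 2/3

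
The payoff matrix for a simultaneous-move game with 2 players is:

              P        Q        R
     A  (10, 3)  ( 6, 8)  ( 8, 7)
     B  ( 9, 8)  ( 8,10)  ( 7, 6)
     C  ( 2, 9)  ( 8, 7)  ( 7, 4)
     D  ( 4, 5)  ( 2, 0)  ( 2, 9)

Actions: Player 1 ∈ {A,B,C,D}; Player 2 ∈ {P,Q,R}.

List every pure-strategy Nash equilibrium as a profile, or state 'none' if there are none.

(A,P): not NE [P2→Q gives 8>3]
(A,Q): not NE [P1→C gives 8>6]
(A,R): not NE [P2→Q gives 8>7]
(B,P): not NE [P1→A gives 10>9; P2→Q gives 10>8]
(B,Q): NE
(B,R): not NE [P1→A gives 8>7; P2→Q gives 10>6]
(C,P): not NE [P1→A gives 10>2]
(C,Q): not NE [P2→P gives 9>7]
(C,R): not NE [P1→A gives 8>7; P2→P gives 9>4]
(D,P): not NE [P1→A gives 10>4; P2→R gives 9>5]
(D,Q): not NE [P1→C gives 8>2; P2→R gives 9>0]
(D,R): not NE [P1→A gives 8>2]

Nash profiles: (B,Q)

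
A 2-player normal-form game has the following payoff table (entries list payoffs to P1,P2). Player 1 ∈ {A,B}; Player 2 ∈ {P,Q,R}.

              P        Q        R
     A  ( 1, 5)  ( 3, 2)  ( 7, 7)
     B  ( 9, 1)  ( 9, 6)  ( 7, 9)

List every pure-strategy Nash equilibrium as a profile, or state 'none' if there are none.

NE set: (A,R), (B,R)

(A,P): not NE [P1→B gives 9>1; P2→R gives 7>5]
(A,Q): not NE [P1→B gives 9>3; P2→R gives 7>2]
(A,R): NE
(B,P): not NE [P2→R gives 9>1]
(B,Q): not NE [P2→R gives 9>6]
(B,R): NE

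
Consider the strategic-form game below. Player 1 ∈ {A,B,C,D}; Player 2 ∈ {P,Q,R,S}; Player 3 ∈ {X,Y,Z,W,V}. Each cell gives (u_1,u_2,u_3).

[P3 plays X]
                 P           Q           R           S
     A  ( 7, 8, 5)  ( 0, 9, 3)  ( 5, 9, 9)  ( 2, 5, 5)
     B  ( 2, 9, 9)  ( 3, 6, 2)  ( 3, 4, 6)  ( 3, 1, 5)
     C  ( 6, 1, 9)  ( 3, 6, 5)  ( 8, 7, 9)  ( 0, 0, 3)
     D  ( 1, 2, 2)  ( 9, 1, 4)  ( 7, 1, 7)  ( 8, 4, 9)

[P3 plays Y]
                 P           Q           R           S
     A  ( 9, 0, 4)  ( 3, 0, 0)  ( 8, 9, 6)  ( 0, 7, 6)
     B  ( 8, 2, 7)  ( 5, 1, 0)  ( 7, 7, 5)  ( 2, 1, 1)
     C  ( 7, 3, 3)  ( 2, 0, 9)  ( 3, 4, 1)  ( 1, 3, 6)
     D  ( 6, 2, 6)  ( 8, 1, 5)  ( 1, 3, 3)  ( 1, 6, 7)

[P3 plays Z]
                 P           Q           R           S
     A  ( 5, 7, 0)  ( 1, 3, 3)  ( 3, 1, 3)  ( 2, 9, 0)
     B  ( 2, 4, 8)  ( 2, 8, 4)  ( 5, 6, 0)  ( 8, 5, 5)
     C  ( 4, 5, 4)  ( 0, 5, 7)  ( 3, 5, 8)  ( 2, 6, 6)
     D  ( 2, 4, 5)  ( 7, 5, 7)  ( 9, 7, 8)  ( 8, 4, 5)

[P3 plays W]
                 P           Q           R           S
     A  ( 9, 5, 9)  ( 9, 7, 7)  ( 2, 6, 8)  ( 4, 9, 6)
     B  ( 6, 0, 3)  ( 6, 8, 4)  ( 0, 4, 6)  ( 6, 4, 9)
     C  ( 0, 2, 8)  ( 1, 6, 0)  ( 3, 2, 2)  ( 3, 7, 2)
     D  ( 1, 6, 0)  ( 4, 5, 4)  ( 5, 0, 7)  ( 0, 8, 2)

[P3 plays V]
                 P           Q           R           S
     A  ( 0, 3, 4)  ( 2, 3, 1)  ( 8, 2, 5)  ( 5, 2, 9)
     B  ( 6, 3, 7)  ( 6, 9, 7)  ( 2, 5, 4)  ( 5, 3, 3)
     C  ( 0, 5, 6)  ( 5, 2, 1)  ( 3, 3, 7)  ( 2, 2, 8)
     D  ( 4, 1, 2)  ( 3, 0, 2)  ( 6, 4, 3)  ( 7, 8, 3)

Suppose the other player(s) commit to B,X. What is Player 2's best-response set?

P2 best: {P}

u_2(P vs B,X) = 9
u_2(Q vs B,X) = 6
u_2(R vs B,X) = 4
u_2(S vs B,X) = 1
max payoff 9 at {P}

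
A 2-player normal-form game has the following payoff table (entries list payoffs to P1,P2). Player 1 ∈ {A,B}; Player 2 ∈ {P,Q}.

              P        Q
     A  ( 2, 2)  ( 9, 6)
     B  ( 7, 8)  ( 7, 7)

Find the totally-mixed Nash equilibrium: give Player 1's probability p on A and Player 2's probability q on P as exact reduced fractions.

p=1/5, q=2/7

P1 indiff ⇒ q·2+(1-q)·9 = q·7+(1-q)·7 ⇒ q(-5) = (1-q)(-2) ⇒ q = 2/7
P2 indiff ⇒ p·2+(1-p)·8 = p·6+(1-p)·7 ⇒ p(-4) = (1-p)(-1) ⇒ p = 1/5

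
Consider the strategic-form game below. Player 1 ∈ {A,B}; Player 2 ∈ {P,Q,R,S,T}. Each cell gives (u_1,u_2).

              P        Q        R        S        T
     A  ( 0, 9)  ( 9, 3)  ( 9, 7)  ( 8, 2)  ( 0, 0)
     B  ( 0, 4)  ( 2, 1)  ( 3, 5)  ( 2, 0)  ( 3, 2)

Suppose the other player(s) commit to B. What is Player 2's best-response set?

argmax u_2 = {R}

u_2(P vs B) = 4
u_2(Q vs B) = 1
u_2(R vs B) = 5
u_2(S vs B) = 0
u_2(T vs B) = 2
max payoff 5 at {R}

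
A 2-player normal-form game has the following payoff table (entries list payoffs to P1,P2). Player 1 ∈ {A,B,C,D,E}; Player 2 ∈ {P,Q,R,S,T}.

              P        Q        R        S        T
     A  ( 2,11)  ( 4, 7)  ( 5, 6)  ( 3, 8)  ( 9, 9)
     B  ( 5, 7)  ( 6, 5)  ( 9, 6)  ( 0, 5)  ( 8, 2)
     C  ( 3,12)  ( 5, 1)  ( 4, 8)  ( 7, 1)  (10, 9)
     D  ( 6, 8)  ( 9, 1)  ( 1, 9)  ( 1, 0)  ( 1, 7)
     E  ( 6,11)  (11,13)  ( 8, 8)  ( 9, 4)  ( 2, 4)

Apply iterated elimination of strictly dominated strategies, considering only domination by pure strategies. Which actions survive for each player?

P2 drop S (P beats it: A:11>8 B:7>5 C:12>1 D:8>0 E:11>4)
P2 drop T (P beats it: A:11>9 B:7>2 C:12>9 D:8>7 E:11>4)
P1 drop A (B beats it: P:5>2 Q:6>4 R:9>5)
P1 drop C (B beats it: P:5>3 Q:6>5 R:9>4)
P1→{B,D,E} P2→{P,Q,R}

Survivors P1:{B,D,E} P2:{P,Q,R}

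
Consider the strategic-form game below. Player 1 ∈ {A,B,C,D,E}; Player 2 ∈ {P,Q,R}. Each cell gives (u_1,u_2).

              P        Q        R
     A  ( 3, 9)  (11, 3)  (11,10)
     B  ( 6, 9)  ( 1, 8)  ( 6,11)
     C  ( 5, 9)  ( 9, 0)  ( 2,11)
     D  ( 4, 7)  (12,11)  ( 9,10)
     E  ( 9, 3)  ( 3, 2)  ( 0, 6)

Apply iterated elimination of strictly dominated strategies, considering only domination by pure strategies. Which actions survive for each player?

Remaining: P1:{A,D} P2:{Q,R}

P2 drop P (R beats it: A:10>9 B:11>9 C:11>9 D:10>7 E:6>3)
P1 drop B (A beats it: Q:11>1 R:11>6)
P1 drop C (A beats it: Q:11>9 R:11>2)
P1 drop E (A beats it: Q:11>3 R:11>0)
P1→{A,D} P2→{Q,R}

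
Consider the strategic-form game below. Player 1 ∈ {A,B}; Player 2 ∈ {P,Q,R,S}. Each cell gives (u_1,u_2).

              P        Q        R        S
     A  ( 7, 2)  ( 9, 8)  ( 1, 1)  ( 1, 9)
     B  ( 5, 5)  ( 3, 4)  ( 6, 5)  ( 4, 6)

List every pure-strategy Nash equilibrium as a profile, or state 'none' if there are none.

(A,P): not NE [P2→S gives 9>2]
(A,Q): not NE [P2→S gives 9>8]
(A,R): not NE [P1→B gives 6>1; P2→S gives 9>1]
(A,S): not NE [P1→B gives 4>1]
(B,P): not NE [P1→A gives 7>5; P2→S gives 6>5]
(B,Q): not NE [P1→A gives 9>3; P2→S gives 6>4]
(B,R): not NE [P2→S gives 6>5]
(B,S): NE

NE set: (B,S)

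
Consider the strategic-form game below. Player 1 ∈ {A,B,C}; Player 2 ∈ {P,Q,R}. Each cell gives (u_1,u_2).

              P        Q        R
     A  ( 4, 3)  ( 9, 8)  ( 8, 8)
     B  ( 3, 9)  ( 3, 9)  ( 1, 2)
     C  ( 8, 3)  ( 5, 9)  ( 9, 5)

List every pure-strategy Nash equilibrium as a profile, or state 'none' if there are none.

NE set: (A,Q)

(A,P): not NE [P1→C gives 8>4; P2→R gives 8>3]
(A,Q): NE
(A,R): not NE [P1→C gives 9>8]
(B,P): not NE [P1→C gives 8>3]
(B,Q): not NE [P1→A gives 9>3]
(B,R): not NE [P1→C gives 9>1; P2→Q gives 9>2]
(C,P): not NE [P2→Q gives 9>3]
(C,Q): not NE [P1→A gives 9>5]
(C,R): not NE [P2→Q gives 9>5]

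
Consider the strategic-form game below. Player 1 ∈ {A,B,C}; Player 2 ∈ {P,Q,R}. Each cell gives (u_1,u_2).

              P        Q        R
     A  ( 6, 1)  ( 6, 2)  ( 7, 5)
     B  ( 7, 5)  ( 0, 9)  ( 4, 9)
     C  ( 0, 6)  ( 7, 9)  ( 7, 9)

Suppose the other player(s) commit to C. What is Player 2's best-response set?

BR_2 = {Q,R}

u_2(P vs C) = 6
u_2(Q vs C) = 9
u_2(R vs C) = 9
max payoff 9 at {Q,R}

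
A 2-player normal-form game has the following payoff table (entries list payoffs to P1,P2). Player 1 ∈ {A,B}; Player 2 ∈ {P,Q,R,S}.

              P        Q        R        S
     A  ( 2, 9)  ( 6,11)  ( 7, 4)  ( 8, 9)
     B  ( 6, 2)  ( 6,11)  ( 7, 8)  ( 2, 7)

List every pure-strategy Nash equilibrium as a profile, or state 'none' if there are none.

Nash profiles: (A,Q), (B,Q)

(A,P): not NE [P1→B gives 6>2; P2→Q gives 11>9]
(A,Q): NE
(A,R): not NE [P2→Q gives 11>4]
(A,S): not NE [P2→Q gives 11>9]
(B,P): not NE [P2→Q gives 11>2]
(B,Q): NE
(B,R): not NE [P2→Q gives 11>8]
(B,S): not NE [P1→A gives 8>2; P2→Q gives 11>7]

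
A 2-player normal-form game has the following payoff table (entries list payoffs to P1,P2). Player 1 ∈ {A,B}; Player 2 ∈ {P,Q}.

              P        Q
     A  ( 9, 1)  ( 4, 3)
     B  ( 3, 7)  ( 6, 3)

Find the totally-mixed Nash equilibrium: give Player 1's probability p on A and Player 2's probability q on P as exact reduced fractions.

(p,q) = (2/3, 1/4)

P1 indiff ⇒ q·9+(1-q)·4 = q·3+(1-q)·6 ⇒ q(6) = (1-q)(2) ⇒ q = 1/4
P2 indiff ⇒ p·1+(1-p)·7 = p·3+(1-p)·3 ⇒ p(-2) = (1-p)(-4) ⇒ p = 2/3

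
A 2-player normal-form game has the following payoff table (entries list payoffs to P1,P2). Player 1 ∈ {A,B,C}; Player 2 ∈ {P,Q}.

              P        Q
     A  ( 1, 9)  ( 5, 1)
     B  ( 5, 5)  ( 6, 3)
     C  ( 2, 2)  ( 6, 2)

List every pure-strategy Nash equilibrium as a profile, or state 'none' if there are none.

NE set: (B,P), (C,Q)

(A,P): not NE [P1→B gives 5>1]
(A,Q): not NE [P1→C gives 6>5; P2→P gives 9>1]
(B,P): NE
(B,Q): not NE [P2→P gives 5>3]
(C,P): not NE [P1→B gives 5>2]
(C,Q): NE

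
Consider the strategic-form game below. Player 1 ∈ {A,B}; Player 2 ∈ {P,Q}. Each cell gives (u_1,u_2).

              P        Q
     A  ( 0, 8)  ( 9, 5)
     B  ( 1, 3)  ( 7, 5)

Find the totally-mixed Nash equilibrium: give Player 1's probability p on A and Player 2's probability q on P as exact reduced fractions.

P1 indiff ⇒ q·0+(1-q)·9 = q·1+(1-q)·7 ⇒ q(-1) = (1-q)(-2) ⇒ q = 2/3
P2 indiff ⇒ p·8+(1-p)·3 = p·5+(1-p)·5 ⇒ p(3) = (1-p)(2) ⇒ p = 2/5

p=2/5, q=2/3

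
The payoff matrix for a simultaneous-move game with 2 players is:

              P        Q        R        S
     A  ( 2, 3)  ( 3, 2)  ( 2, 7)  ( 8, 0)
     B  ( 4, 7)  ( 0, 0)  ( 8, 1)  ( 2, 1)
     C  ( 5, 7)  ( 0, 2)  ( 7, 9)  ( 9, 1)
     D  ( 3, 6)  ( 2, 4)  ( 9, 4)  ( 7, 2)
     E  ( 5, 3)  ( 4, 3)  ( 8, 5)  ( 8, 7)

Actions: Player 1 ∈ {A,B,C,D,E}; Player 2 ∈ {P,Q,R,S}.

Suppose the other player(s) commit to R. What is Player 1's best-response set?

argmax u_1 = {D}

u_1(A vs R) = 2
u_1(B vs R) = 8
u_1(C vs R) = 7
u_1(D vs R) = 9
u_1(E vs R) = 8
max payoff 9 at {D}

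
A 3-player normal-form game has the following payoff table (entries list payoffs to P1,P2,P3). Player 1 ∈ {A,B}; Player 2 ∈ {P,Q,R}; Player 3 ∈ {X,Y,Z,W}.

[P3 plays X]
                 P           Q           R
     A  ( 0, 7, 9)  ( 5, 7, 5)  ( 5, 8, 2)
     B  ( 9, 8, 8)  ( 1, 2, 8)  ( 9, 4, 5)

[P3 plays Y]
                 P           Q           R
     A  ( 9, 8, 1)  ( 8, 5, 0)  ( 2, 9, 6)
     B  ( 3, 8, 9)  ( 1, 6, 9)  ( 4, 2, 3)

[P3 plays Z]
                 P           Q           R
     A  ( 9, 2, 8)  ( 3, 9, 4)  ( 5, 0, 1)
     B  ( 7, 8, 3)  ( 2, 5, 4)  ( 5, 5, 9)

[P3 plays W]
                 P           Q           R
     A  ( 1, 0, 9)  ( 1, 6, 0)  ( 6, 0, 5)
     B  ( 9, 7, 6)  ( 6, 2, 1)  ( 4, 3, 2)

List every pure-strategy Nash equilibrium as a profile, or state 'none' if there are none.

PSNE: ∅

(A,P,X): not NE [P1→B gives 9>0; P2→R gives 8>7]
(A,P,Y): not NE [P2→R gives 9>8; P3→W gives 9>1]
(A,P,Z): not NE [P2→Q gives 9>2; P3→W gives 9>8]
(A,P,W): not NE [P1→B gives 9>1; P2→Q gives 6>0]
(A,Q,X): not NE [P2→R gives 8>7]
(A,Q,Y): not NE [P2→R gives 9>5; P3→X gives 5>0]
(A,Q,Z): not NE [P3→X gives 5>4]
(A,Q,W): not NE [P1→B gives 6>1; P3→X gives 5>0]
(A,R,X): not NE [P1→B gives 9>5; P3→Y gives 6>2]
(A,R,Y): not NE [P1→B gives 4>2]
(A,R,Z): not NE [P2→Q gives 9>0; P3→Y gives 6>1]
(A,R,W): not NE [P2→Q gives 6>0; P3→Y gives 6>5]
(B,P,X): not NE [P3→Y gives 9>8]
(B,P,Y): not NE [P1→A gives 9>3]
(B,P,Z): not NE [P1→A gives 9>7; P3→Y gives 9>3]
(B,P,W): not NE [P3→Y gives 9>6]
(B,Q,X): not NE [P1→A gives 5>1; P2→P gives 8>2; P3→Y gives 9>8]
(B,Q,Y): not NE [P1→A gives 8>1; P2→P gives 8>6]
(B,Q,Z): not NE [P1→A gives 3>2; P2→P gives 8>5; P3→Y gives 9>4]
(B,Q,W): not NE [P2→P gives 7>2; P3→Y gives 9>1]
(B,R,X): not NE [P2→P gives 8>4; P3→Z gives 9>5]
(B,R,Y): not NE [P2→P gives 8>2; P3→Z gives 9>3]
(B,R,Z): not NE [P2→P gives 8>5]
(B,R,W): not NE [P1→A gives 6>4; P2→P gives 7>3; P3→Z gives 9>2]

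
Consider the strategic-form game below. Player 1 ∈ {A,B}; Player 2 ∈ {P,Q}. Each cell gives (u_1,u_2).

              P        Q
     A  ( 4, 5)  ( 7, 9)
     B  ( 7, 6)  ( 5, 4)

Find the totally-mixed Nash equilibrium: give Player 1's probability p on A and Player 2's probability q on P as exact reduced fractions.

(p,q) = (1/3, 2/5)

P1 indiff ⇒ q·4+(1-q)·7 = q·7+(1-q)·5 ⇒ q(-3) = (1-q)(-2) ⇒ q = 2/5
P2 indiff ⇒ p·5+(1-p)·6 = p·9+(1-p)·4 ⇒ p(-4) = (1-p)(-2) ⇒ p = 1/3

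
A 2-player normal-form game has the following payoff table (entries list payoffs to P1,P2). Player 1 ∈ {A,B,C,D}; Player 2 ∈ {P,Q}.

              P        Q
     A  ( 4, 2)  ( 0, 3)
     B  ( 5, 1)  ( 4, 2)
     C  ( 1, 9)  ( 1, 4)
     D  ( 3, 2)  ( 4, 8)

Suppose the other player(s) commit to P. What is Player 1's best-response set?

P1 best: {B}

u_1(A vs P) = 4
u_1(B vs P) = 5
u_1(C vs P) = 1
u_1(D vs P) = 3
max payoff 5 at {B}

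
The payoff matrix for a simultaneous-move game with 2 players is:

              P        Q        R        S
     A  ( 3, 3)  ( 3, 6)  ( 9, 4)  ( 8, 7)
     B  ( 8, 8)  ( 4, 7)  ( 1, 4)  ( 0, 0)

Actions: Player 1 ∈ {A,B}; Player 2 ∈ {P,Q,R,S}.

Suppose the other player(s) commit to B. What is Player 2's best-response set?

u_2(P vs B) = 8
u_2(Q vs B) = 7
u_2(R vs B) = 4
u_2(S vs B) = 0
max payoff 8 at {P}

BR_2 = {P}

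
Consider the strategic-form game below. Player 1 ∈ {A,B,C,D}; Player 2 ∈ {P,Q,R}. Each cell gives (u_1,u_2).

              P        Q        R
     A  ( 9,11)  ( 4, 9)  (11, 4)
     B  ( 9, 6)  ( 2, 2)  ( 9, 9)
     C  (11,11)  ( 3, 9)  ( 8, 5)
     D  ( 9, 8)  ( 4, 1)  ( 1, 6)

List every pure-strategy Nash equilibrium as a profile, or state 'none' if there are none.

(A,P): not NE [P1→C gives 11>9]
(A,Q): not NE [P2→P gives 11>9]
(A,R): not NE [P2→P gives 11>4]
(B,P): not NE [P1→C gives 11>9; P2→R gives 9>6]
(B,Q): not NE [P1→D gives 4>2; P2→R gives 9>2]
(B,R): not NE [P1→A gives 11>9]
(C,P): NE
(C,Q): not NE [P1→D gives 4>3; P2→P gives 11>9]
(C,R): not NE [P1→A gives 11>8; P2→P gives 11>5]
(D,P): not NE [P1→C gives 11>9]
(D,Q): not NE [P2→P gives 8>1]
(D,R): not NE [P1→A gives 11>1; P2→P gives 8>6]

Nash profiles: (C,P)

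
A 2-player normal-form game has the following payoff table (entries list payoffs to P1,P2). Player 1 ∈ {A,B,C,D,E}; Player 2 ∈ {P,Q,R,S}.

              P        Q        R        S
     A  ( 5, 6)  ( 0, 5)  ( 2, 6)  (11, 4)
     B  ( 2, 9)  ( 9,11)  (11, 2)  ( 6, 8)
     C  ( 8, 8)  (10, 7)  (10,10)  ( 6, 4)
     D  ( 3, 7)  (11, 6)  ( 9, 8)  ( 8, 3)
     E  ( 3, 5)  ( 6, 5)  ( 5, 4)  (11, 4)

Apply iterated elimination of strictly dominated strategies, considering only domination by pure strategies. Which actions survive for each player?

IESDS → P1:{B,C,D} P2:{P,Q,R}

P2 drop S (P beats it: A:6>4 B:9>8 C:8>4 D:7>3 E:5>4)
P1 drop A (C beats it: P:8>5 Q:10>0 R:10>2)
P1 drop E (C beats it: P:8>3 Q:10>6 R:10>5)
P1→{B,C,D} P2→{P,Q,R}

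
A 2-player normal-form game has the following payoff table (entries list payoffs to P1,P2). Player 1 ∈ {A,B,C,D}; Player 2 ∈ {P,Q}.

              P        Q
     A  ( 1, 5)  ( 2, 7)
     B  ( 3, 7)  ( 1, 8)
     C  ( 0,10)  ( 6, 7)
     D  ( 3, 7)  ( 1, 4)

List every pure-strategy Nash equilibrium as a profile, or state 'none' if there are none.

(A,P): not NE [P1→D gives 3>1; P2→Q gives 7>5]
(A,Q): not NE [P1→C gives 6>2]
(B,P): not NE [P2→Q gives 8>7]
(B,Q): not NE [P1→C gives 6>1]
(C,P): not NE [P1→D gives 3>0]
(C,Q): not NE [P2→P gives 10>7]
(D,P): NE
(D,Q): not NE [P1→C gives 6>1; P2→P gives 7>4]

NE set: (D,P)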